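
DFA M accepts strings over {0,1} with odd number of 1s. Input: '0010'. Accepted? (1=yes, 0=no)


DFA has 2 states: q_even (start, accept=no) and q_odd
Processing string '0010' character by character:
  Position 0: read '0', 1-count=0 -> q_even (no change)
  Position 1: read '0', 1-count=0 -> q_even (no change)
  Position 2: read '1', 1-count=1 -> q_odd
  Position 3: read '0', 1-count=1 -> q_odd (no change)
Final state: q_odd, total 1s = 1 (odd); the DFA requires an odd count -> accept

1


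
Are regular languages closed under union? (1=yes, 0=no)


Regular languages are closed under:
- Union (DFA product construction)
- Intersection (DFA product construction)
- Complement (swap accept/reject states)
- Concatenation (NFA construction)
- Kleene star (NFA construction)
union is in this list
Therefore: closed

1


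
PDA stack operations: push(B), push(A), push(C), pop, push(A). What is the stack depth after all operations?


Tracing stack operations:
  push(B) -> stack = [B], depth=1
  push(A) -> stack = [B,A], depth=2
  push(C) -> stack = [B,A,C], depth=3
  pop -> removed C, stack = [B,A], depth=2
  push(A) -> stack = [B,A,A], depth=3
Final depth = 3

3


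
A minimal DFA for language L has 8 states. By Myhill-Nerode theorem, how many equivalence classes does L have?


Myhill-Nerode theorem:
Number of equivalence classes = number of states in minimal DFA
Minimal DFA states = 8
Therefore equivalence classes = 8

8


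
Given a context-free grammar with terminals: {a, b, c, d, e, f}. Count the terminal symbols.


Terminal symbols: a, b, c, d, e, f
Counting each: a (#1), b (#2), c (#3), d (#4), e (#5), f (#6)
Total = 6

6


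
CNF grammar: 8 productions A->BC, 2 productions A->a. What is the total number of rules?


CNF allows two rule forms:
  A -> BC (binary): 8 rules
  A -> a (terminal): 2 rules
Total = 8 + 2 = 10

10


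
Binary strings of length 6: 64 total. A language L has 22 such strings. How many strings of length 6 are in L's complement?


Alphabet: {0,1}
String length: 6
Total strings of length 6 = 2^6 = 64
Strings in L = 22
Complement = total - |L|
= 64 - 22
= 42

42


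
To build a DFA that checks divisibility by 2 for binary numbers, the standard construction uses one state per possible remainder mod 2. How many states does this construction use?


Divisibility by 2 is tracked via the remainder mod 2: 0, 1, ..., 1
The construction assigns one state to each remainder
Number of remainders = 2

2


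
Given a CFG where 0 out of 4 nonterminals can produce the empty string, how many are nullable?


Nonterminals: {S, A, B, C}
A nonterminal is nullable if it can derive epsilon
Counting nullable nonterminals: 0
Total nullable = 0

0


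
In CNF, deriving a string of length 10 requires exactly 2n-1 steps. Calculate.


Chomsky Normal Form derivation:
String length n = 10
Each step either:
  - Splits a nonterminal into two (n-1 such steps)
  - Converts a nonterminal to terminal (n such steps)
Total = (n-1) + n = 2n - 1
= 2(10) - 1
= 20 - 1
= 19

19


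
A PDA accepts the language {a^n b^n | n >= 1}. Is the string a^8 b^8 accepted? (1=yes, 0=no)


Language requires equal numbers of a's and b's
PDA pushes for each 'a', pops for each 'b'
Number of a's = 8
Number of b's = 8
8 == 8 -> Accept

1


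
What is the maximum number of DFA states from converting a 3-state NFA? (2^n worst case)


NFA has 3 states
Subset construction: each DFA state = subset of NFA states
Maximum subsets = 2^3
2^3 = 8

8


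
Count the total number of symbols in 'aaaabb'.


String: 'aaaabb'
Counting characters:
  'a' appears 4 time(s)
  'b' appears 2 time(s)
Total length = 4 + 2 = 6

6


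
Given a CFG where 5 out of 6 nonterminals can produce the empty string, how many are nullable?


Nonterminals: {S, A, B, C, D, E}
A nonterminal is nullable if it can derive epsilon
Counting nullable nonterminals: 5
Total nullable = 5

5


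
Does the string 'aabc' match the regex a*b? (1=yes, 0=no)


Pattern: a*b
String: 'aabc'
Pattern requires: zero or more 'a's followed by exactly one 'b'
Found 2 leading 'a's
Remaining: 'bc'
Remaining is not 'b' -> no match
Result: 0

0


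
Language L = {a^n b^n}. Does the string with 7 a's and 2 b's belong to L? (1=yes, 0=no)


Language requires equal numbers of a's and b's
PDA pushes for each 'a', pops for each 'b'
Number of a's = 7
Number of b's = 2
7 != 2 -> Reject

0


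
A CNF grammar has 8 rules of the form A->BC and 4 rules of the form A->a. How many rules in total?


CNF allows two rule forms:
  A -> BC (binary): 8 rules
  A -> a (terminal): 4 rules
Total = 8 + 4 = 12

12


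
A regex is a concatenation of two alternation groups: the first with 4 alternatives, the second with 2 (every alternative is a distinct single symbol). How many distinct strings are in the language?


First group: 4 alternatives
Second group: 2 alternatives
Concatenation: each choice from group 1 pairs with each from group 2
Total = 4 x 2 = 8

8


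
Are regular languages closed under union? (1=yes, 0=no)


Regular languages are closed under:
- Union (DFA product construction)
- Intersection (DFA product construction)
- Complement (swap accept/reject states)
- Concatenation (NFA construction)
- Kleene star (NFA construction)
union is in this list
Therefore: closed

1


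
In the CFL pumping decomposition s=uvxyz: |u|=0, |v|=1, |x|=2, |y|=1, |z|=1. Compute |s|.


|s| = |u| + |v| + |x| + |y| + |z|
= 0 + 1 + 2 + 1 + 1
= 1 + 2 + 2
= 3 + 2
= 5

5


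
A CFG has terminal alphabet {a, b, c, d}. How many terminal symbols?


Terminal symbols: a, b, c, d
Counting each: a (#1), b (#2), c (#3), d (#4)
Total = 4

4


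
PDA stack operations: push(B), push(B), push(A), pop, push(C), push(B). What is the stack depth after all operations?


Tracing stack operations:
  push(B) -> stack = [B], depth=1
  push(B) -> stack = [B,B], depth=2
  push(A) -> stack = [B,B,A], depth=3
  pop -> removed A, stack = [B,B], depth=2
  push(C) -> stack = [B,B,C], depth=3
  push(B) -> stack = [B,B,C,B], depth=4
Final depth = 4

4


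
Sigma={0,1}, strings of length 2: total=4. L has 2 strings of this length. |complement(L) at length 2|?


Alphabet: {0,1}
String length: 2
Total strings of length 2 = 2^2 = 4
Strings in L = 2
Complement = total - |L|
= 4 - 2
= 2

2


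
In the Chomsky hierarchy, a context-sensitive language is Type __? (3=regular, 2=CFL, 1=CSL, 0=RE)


Chomsky hierarchy levels:
  Type 3: Regular (DFA/NFA/regex)
  Type 2: Context-free (PDA)
  Type 1: Context-sensitive
  Type 0: Recursively enumerable (TM)
'context-sensitive' corresponds to Type 1

1


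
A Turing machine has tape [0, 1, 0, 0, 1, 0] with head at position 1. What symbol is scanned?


Tape: [0, 1, 0, 0, 1, 0]
Positions: 0 1 2 3 4 5
Values:    0 1 0 0 1 0
Head at position 1
tape[1] = 1

1


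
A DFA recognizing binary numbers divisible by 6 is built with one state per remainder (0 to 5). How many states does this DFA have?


Divisibility by 6 is tracked via the remainder mod 6: 0, 1, ..., 5
The construction assigns one state to each remainder
Number of remainders = 6

6


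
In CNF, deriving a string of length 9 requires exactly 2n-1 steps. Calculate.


Chomsky Normal Form derivation:
String length n = 9
Each step either:
  - Splits a nonterminal into two (n-1 such steps)
  - Converts a nonterminal to terminal (n such steps)
Total = (n-1) + n = 2n - 1
= 2(9) - 1
= 18 - 1
= 17

17


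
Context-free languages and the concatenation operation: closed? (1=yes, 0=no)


CFL closure properties:
  Closed under: union, concatenation, Kleene star
  NOT closed under: intersection, complement
Operation 'concatenation' is in closed list -> Yes (closed)

1


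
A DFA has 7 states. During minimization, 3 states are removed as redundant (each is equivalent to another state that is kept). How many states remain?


Original DFA: 7 states
Redundant states removed: 3
Minimized states = original - removed
= 7 - 3
= 4

4


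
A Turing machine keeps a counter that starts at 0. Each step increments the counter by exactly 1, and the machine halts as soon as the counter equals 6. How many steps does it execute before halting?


Counter starts at 0. Counting sequence:
  Step 1: counter = 1
  Step 2: counter = 2
  Step 3: counter = 3
  Step 4: counter = 4
  Step 5: counter = 5
  Step 6: counter = 6
Counter reached 6 -> halt
Total steps = 6

6


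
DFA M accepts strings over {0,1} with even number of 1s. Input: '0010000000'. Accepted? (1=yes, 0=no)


DFA has 2 states: q_even (start, accept=yes) and q_odd
Processing string '0010000000' character by character:
  Position 0: read '0', 1-count=0 -> q_even (no change)
  Position 1: read '0', 1-count=0 -> q_even (no change)
  Position 2: read '1', 1-count=1 -> q_odd
  Position 3: read '0', 1-count=1 -> q_odd (no change)
  Position 4: read '0', 1-count=1 -> q_odd (no change)
  Position 5: read '0', 1-count=1 -> q_odd (no change)
  Position 6: read '0', 1-count=1 -> q_odd (no change)
  Position 7: read '0', 1-count=1 -> q_odd (no change)
  Position 8: read '0', 1-count=1 -> q_odd (no change)
  Position 9: read '0', 1-count=1 -> q_odd (no change)
Final state: q_odd, total 1s = 1 (odd); the DFA requires an even count -> reject

0


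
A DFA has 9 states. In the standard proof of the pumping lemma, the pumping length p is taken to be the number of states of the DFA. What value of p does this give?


Pumping lemma for regular languages (standard proof):
Take p = |Q|, the number of DFA states.
Any string of length >= |Q| passes through |Q|+1 states while reading its first |Q| symbols,
so by pigeonhole some state repeats, giving the loop that can be pumped.
Here |Q| = 9
Therefore the proof uses p = 9

9


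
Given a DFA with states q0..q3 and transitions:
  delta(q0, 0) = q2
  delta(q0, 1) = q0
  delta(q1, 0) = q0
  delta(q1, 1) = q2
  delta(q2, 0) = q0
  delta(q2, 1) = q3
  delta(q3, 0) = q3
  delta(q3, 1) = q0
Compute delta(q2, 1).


Looking up transition function:
delta(q2, 1) in the table
Row: q2, Column: 1
Result: q3

q3


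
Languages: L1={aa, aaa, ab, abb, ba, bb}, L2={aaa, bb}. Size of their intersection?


L1 = {aa, aaa, ab, abb, ba, bb}
L2 = {aaa, bb}
Checking each string in L1 against L2:
  'aa': in L2? No
  'aaa': in L2? Yes
  'ab': in L2? No
  'abb': in L2? No
  'ba': in L2? No
  'bb': in L2? Yes
Intersection = {aaa, bb}
|L1 ∩ L2| = 2

2


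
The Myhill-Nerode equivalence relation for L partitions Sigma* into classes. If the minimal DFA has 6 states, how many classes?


Myhill-Nerode theorem:
Number of equivalence classes = number of states in minimal DFA
Minimal DFA states = 6
Therefore equivalence classes = 6

6


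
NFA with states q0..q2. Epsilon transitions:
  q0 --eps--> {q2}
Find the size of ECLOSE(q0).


Starting from q0
Initialize closure = {q0}
Follow epsilon from q0 -> add q2
Final closure: {q0, q2}
Size = 2

2


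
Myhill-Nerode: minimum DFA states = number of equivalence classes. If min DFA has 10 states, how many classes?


Myhill-Nerode theorem:
Number of equivalence classes = number of states in minimal DFA
Minimal DFA states = 10
Therefore equivalence classes = 10

10


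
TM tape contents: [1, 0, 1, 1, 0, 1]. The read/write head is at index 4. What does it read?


Tape: [1, 0, 1, 1, 0, 1]
Positions: 0 1 2 3 4 5
Values:    1 0 1 1 0 1
Head at position 4
tape[4] = 0

0


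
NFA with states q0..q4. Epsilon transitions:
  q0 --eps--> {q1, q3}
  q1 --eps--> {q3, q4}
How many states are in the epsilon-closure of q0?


Starting from q0
Initialize closure = {q0}
Follow epsilon from q0 -> add q1
Follow epsilon from q0 -> add q3
Follow epsilon from q1 -> add q4
Final closure: {q0, q1, q3, q4}
Size = 4

4


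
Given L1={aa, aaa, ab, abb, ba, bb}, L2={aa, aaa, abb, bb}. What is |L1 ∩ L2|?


L1 = {aa, aaa, ab, abb, ba, bb}
L2 = {aa, aaa, abb, bb}
Checking each string in L1 against L2:
  'aa': in L2? Yes
  'aaa': in L2? Yes
  'ab': in L2? No
  'abb': in L2? Yes
  'ba': in L2? No
  'bb': in L2? Yes
Intersection = {aa, aaa, abb, bb}
|L1 ∩ L2| = 4

4


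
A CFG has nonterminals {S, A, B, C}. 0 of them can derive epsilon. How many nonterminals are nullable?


Nonterminals: {S, A, B, C}
A nonterminal is nullable if it can derive epsilon
Counting nullable nonterminals: 0
Total nullable = 0

0


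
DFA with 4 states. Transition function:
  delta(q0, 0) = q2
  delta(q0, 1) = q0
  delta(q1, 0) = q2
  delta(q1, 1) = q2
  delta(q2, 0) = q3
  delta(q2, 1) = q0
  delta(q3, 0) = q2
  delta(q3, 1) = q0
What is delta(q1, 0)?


Looking up transition function:
delta(q1, 0) in the table
Row: q1, Column: 0
Result: q2

q2


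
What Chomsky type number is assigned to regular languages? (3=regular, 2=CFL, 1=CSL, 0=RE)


Chomsky hierarchy levels:
  Type 3: Regular (DFA/NFA/regex)
  Type 2: Context-free (PDA)
  Type 1: Context-sensitive
  Type 0: Recursively enumerable (TM)
'regular' corresponds to Type 3

3


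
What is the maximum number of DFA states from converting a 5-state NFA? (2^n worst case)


NFA has 5 states
Subset construction: each DFA state = subset of NFA states
Maximum subsets = 2^5
2^5 = 32

32


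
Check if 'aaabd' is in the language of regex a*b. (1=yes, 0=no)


Pattern: a*b
String: 'aaabd'
Pattern requires: zero or more 'a's followed by exactly one 'b'
Found 3 leading 'a's
Remaining: 'bd'
Remaining is not 'b' -> no match
Result: 0

0


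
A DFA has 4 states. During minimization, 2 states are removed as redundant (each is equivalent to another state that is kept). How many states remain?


Original DFA: 4 states
Redundant states removed: 2
Minimized states = original - removed
= 4 - 2
= 2

2


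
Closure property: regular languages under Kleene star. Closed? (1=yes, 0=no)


Regular languages are closed under:
- Union (DFA product construction)
- Intersection (DFA product construction)
- Complement (swap accept/reject states)
- Concatenation (NFA construction)
- Kleene star (NFA construction)
Kleene star is in this list
Therefore: closed

1


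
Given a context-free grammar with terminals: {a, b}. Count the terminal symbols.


Terminal symbols: a, b
Counting each: a (#1), b (#2)
Total = 2

2


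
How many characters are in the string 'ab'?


String: 'ab'
Counting characters:
  'a' appears 1 time(s)
  'b' appears 1 time(s)
Total length = 1 + 1 = 2

2


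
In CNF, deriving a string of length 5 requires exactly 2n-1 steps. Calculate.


Chomsky Normal Form derivation:
String length n = 5
Each step either:
  - Splits a nonterminal into two (n-1 such steps)
  - Converts a nonterminal to terminal (n such steps)
Total = (n-1) + n = 2n - 1
= 2(5) - 1
= 10 - 1
= 9

9


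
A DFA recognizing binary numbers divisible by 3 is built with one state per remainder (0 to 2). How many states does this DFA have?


Divisibility by 3 is tracked via the remainder mod 3: 0, 1, ..., 2
The construction assigns one state to each remainder
Number of remainders = 3

3


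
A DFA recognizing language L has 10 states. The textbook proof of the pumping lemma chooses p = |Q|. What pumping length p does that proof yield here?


Pumping lemma for regular languages (standard proof):
Take p = |Q|, the number of DFA states.
Any string of length >= |Q| passes through |Q|+1 states while reading its first |Q| symbols,
so by pigeonhole some state repeats, giving the loop that can be pumped.
Here |Q| = 10
Therefore the proof uses p = 10

10


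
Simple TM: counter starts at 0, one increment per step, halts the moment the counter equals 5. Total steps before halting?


Counter starts at 0. Counting sequence:
  Step 1: counter = 1
  Step 2: counter = 2
  Step 3: counter = 3
  Step 4: counter = 4
  Step 5: counter = 5
Counter reached 5 -> halt
Total steps = 5

5


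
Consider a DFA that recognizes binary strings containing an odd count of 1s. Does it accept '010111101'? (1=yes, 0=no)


DFA has 2 states: q_even (start, accept=no) and q_odd
Processing string '010111101' character by character:
  Position 0: read '0', 1-count=0 -> q_even (no change)
  Position 1: read '1', 1-count=1 -> q_odd
  Position 2: read '0', 1-count=1 -> q_odd (no change)
  Position 3: read '1', 1-count=2 -> q_even
  Position 4: read '1', 1-count=3 -> q_odd
  Position 5: read '1', 1-count=4 -> q_even
  Position 6: read '1', 1-count=5 -> q_odd
  Position 7: read '0', 1-count=5 -> q_odd (no change)
  Position 8: read '1', 1-count=6 -> q_even
Final state: q_even, total 1s = 6 (even); the DFA requires an odd count -> reject

0


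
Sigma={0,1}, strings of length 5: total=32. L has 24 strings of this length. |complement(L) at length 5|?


Alphabet: {0,1}
String length: 5
Total strings of length 5 = 2^5 = 32
Strings in L = 24
Complement = total - |L|
= 32 - 24
= 8

8


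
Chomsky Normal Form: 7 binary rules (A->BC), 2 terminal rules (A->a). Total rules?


CNF allows two rule forms:
  A -> BC (binary): 7 rules
  A -> a (terminal): 2 rules
Total = 7 + 2 = 9

9


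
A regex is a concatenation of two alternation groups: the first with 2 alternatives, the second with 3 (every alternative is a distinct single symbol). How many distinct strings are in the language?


First group: 2 alternatives
Second group: 3 alternatives
Concatenation: each choice from group 1 pairs with each from group 2
Total = 2 x 3 = 6

6


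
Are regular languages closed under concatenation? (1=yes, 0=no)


Regular languages are closed under all standard operations:
- Union: Yes (product construction)
- Intersection: Yes (product construction)
- Complement: Yes (swap accept/reject)
- Concatenation: Yes (NFA construction)
Operation: concatenation -> Closed

1


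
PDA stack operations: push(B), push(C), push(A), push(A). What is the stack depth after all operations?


Tracing stack operations:
  push(B) -> stack = [B], depth=1
  push(C) -> stack = [B,C], depth=2
  push(A) -> stack = [B,C,A], depth=3
  push(A) -> stack = [B,C,A,A], depth=4
Final depth = 4

4


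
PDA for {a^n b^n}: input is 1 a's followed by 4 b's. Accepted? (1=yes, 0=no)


Language requires equal numbers of a's and b's
PDA pushes for each 'a', pops for each 'b'
Number of a's = 1
Number of b's = 4
1 != 4 -> Reject

0


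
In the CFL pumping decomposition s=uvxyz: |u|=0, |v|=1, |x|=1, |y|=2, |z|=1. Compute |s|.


|s| = |u| + |v| + |x| + |y| + |z|
= 0 + 1 + 1 + 2 + 1
= 1 + 1 + 3
= 2 + 3
= 5

5


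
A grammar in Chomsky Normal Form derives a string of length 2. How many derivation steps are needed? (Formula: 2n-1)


Chomsky Normal Form derivation:
String length n = 2
Each step either:
  - Splits a nonterminal into two (n-1 such steps)
  - Converts a nonterminal to terminal (n such steps)
Total = (n-1) + n = 2n - 1
= 2(2) - 1
= 4 - 1
= 3

3


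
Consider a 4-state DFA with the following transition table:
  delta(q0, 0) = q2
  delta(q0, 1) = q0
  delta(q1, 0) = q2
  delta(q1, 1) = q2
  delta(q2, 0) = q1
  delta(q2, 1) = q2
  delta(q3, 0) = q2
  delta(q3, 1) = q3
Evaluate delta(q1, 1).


Looking up transition function:
delta(q1, 1) in the table
Row: q1, Column: 1
Result: q2

q2


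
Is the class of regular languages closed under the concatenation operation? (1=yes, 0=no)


Regular languages are closed under:
- Union (DFA product construction)
- Intersection (DFA product construction)
- Complement (swap accept/reject states)
- Concatenation (NFA construction)
- Kleene star (NFA construction)
concatenation is in this list
Therefore: closed

1


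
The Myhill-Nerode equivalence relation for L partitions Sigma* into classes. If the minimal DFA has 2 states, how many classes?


Myhill-Nerode theorem:
Number of equivalence classes = number of states in minimal DFA
Minimal DFA states = 2
Therefore equivalence classes = 2

2


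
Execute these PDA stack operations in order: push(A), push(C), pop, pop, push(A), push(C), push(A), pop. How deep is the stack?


Tracing stack operations:
  push(A) -> stack = [A], depth=1
  push(C) -> stack = [A,C], depth=2
  pop -> removed C, stack = [A], depth=1
  pop -> removed A, stack = [], depth=0
  push(A) -> stack = [A], depth=1
  push(C) -> stack = [A,C], depth=2
  push(A) -> stack = [A,C,A], depth=3
  pop -> removed A, stack = [A,C], depth=2
Final depth = 2

2


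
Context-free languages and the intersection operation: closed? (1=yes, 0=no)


CFL closure properties:
  Closed under: union, concatenation, Kleene star
  NOT closed under: intersection, complement
Operation 'intersection' is in not-closed list -> No (not closed)

0


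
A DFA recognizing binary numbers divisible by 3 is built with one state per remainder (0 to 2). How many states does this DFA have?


Divisibility by 3 is tracked via the remainder mod 3: 0, 1, ..., 2
The construction assigns one state to each remainder
Number of remainders = 3

3


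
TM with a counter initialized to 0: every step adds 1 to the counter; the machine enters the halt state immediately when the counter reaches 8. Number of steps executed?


Counter starts at 0. Counting sequence:
  Step 1: counter = 1
  Step 2: counter = 2
  Step 3: counter = 3
  Step 4: counter = 4
  Step 5: counter = 5
  Step 6: counter = 6
  Step 7: counter = 7
  Step 8: counter = 8
Counter reached 8 -> halt
Total steps = 8

8


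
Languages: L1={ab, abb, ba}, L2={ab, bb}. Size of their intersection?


L1 = {ab, abb, ba}
L2 = {ab, bb}
Checking each string in L1 against L2:
  'ab': in L2? Yes
  'abb': in L2? No
  'ba': in L2? No
Intersection = {ab}
|L1 ∩ L2| = 1

1


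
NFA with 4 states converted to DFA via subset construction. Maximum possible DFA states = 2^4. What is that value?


NFA has 4 states
Subset construction: each DFA state = subset of NFA states
Maximum subsets = 2^4
2^4 = 16

16


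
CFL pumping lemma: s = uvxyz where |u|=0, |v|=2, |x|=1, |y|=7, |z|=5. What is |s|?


|s| = |u| + |v| + |x| + |y| + |z|
= 0 + 2 + 1 + 7 + 5
= 2 + 1 + 12
= 3 + 12
= 15

15


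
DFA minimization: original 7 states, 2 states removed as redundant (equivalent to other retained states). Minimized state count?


Original DFA: 7 states
Redundant states removed: 2
Minimized states = original - removed
= 7 - 2
= 5

5


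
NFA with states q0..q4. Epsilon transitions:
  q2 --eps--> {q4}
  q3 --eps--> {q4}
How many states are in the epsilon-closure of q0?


Starting from q0
Initialize closure = {q0}
q0 has no outgoing epsilon transitions -> nothing to add
Final closure: {q0}
Size = 1

1


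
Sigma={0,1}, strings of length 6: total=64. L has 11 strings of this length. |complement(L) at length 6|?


Alphabet: {0,1}
String length: 6
Total strings of length 6 = 2^6 = 64
Strings in L = 11
Complement = total - |L|
= 64 - 11
= 53

53


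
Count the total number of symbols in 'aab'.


String: 'aab'
Counting characters:
  'a' appears 2 time(s)
  'b' appears 1 time(s)
Total length = 2 + 1 = 3

3


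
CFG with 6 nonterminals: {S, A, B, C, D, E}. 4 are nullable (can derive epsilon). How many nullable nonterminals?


Nonterminals: {S, A, B, C, D, E}
A nonterminal is nullable if it can derive epsilon
Counting nullable nonterminals: 4
Total nullable = 4

4


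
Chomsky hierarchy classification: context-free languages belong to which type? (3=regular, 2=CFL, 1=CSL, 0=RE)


Chomsky hierarchy levels:
  Type 3: Regular (DFA/NFA/regex)
  Type 2: Context-free (PDA)
  Type 1: Context-sensitive
  Type 0: Recursively enumerable (TM)
'context-free' corresponds to Type 2

2


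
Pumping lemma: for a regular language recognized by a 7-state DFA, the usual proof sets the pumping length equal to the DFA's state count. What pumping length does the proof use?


Pumping lemma for regular languages (standard proof):
Take p = |Q|, the number of DFA states.
Any string of length >= |Q| passes through |Q|+1 states while reading its first |Q| symbols,
so by pigeonhole some state repeats, giving the loop that can be pumped.
Here |Q| = 7
Therefore the proof uses p = 7

7


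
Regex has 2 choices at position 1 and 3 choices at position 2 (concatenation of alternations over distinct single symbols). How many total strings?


First group: 2 alternatives
Second group: 3 alternatives
Concatenation: each choice from group 1 pairs with each from group 2
Total = 2 x 3 = 6

6


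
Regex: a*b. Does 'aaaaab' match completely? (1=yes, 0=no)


Pattern: a*b
String: 'aaaaab'
Pattern requires: zero or more 'a's followed by exactly one 'b'
Found 5 leading 'a's
Remaining: 'b'
Remaining is exactly 'b' -> match
Result: 1

1


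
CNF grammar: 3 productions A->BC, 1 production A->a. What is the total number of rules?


CNF allows two rule forms:
  A -> BC (binary): 3 rules
  A -> a (terminal): 1 rule
Total = 3 + 1 = 4

4


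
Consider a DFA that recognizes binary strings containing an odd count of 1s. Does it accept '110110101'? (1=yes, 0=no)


DFA has 2 states: q_even (start, accept=no) and q_odd
Processing string '110110101' character by character:
  Position 0: read '1', 1-count=1 -> q_odd
  Position 1: read '1', 1-count=2 -> q_even
  Position 2: read '0', 1-count=2 -> q_even (no change)
  Position 3: read '1', 1-count=3 -> q_odd
  Position 4: read '1', 1-count=4 -> q_even
  Position 5: read '0', 1-count=4 -> q_even (no change)
  Position 6: read '1', 1-count=5 -> q_odd
  Position 7: read '0', 1-count=5 -> q_odd (no change)
  Position 8: read '1', 1-count=6 -> q_even
Final state: q_even, total 1s = 6 (even); the DFA requires an odd count -> reject

0


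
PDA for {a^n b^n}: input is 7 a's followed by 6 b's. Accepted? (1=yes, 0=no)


Language requires equal numbers of a's and b's
PDA pushes for each 'a', pops for each 'b'
Number of a's = 7
Number of b's = 6
7 != 6 -> Reject

0


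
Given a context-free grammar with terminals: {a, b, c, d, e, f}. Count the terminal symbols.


Terminal symbols: a, b, c, d, e, f
Counting each: a (#1), b (#2), c (#3), d (#4), e (#5), f (#6)
Total = 6

6


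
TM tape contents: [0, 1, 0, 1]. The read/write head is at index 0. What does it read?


Tape: [0, 1, 0, 1]
Positions: 0 1 2 3
Values:    0 1 0 1
Head at position 0
tape[0] = 0

0


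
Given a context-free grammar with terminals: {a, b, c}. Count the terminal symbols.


Terminal symbols: a, b, c
Counting each: a (#1), b (#2), c (#3)
Total = 3

3


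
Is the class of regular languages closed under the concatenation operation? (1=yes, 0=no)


Regular languages are closed under:
- Union (DFA product construction)
- Intersection (DFA product construction)
- Complement (swap accept/reject states)
- Concatenation (NFA construction)
- Kleene star (NFA construction)
concatenation is in this list
Therefore: closed

1


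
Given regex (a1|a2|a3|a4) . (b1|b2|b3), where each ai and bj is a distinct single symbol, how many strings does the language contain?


First group: 4 alternatives
Second group: 3 alternatives
Concatenation: each choice from group 1 pairs with each from group 2
Total = 4 x 3 = 12

12


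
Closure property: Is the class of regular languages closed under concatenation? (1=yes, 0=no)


Regular languages are closed under all standard operations:
- Union: Yes (product construction)
- Intersection: Yes (product construction)
- Complement: Yes (swap accept/reject)
- Concatenation: Yes (NFA construction)
Operation: concatenation -> Closed

1


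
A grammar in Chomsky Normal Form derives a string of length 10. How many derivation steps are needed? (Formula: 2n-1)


Chomsky Normal Form derivation:
String length n = 10
Each step either:
  - Splits a nonterminal into two (n-1 such steps)
  - Converts a nonterminal to terminal (n such steps)
Total = (n-1) + n = 2n - 1
= 2(10) - 1
= 20 - 1
= 19

19


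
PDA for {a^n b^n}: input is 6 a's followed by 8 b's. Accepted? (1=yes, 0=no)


Language requires equal numbers of a's and b's
PDA pushes for each 'a', pops for each 'b'
Number of a's = 6
Number of b's = 8
6 != 8 -> Reject

0


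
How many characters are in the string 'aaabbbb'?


String: 'aaabbbb'
Counting characters:
  'a' appears 3 time(s)
  'b' appears 4 time(s)
Total length = 3 + 4 = 7

7


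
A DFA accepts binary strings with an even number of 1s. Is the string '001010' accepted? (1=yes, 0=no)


DFA has 2 states: q_even (start, accept=yes) and q_odd
Processing string '001010' character by character:
  Position 0: read '0', 1-count=0 -> q_even (no change)
  Position 1: read '0', 1-count=0 -> q_even (no change)
  Position 2: read '1', 1-count=1 -> q_odd
  Position 3: read '0', 1-count=1 -> q_odd (no change)
  Position 4: read '1', 1-count=2 -> q_even
  Position 5: read '0', 1-count=2 -> q_even (no change)
Final state: q_even, total 1s = 2 (even); the DFA requires an even count -> accept

1


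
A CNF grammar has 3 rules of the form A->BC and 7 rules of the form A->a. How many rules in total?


CNF allows two rule forms:
  A -> BC (binary): 3 rules
  A -> a (terminal): 7 rules
Total = 3 + 7 = 10

10


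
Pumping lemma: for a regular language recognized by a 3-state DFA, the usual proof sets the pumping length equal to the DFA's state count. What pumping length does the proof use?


Pumping lemma for regular languages (standard proof):
Take p = |Q|, the number of DFA states.
Any string of length >= |Q| passes through |Q|+1 states while reading its first |Q| symbols,
so by pigeonhole some state repeats, giving the loop that can be pumped.
Here |Q| = 3
Therefore the proof uses p = 3

3


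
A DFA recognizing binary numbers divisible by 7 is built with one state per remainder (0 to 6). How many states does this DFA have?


Divisibility by 7 is tracked via the remainder mod 7: 0, 1, ..., 6
The construction assigns one state to each remainder
Number of remainders = 7

7


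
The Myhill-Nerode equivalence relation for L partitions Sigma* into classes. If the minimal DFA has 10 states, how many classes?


Myhill-Nerode theorem:
Number of equivalence classes = number of states in minimal DFA
Minimal DFA states = 10
Therefore equivalence classes = 10

10


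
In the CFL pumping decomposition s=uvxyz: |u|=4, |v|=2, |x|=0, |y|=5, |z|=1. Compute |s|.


|s| = |u| + |v| + |x| + |y| + |z|
= 4 + 2 + 0 + 5 + 1
= 6 + 0 + 6
= 6 + 6
= 12

12


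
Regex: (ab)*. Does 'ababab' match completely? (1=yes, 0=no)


Pattern: (ab)*
String: 'ababab'
Pattern requires: zero or more repetitions of 'ab'
Pairs: ['ab', 'ab', 'ab']
All pairs are 'ab'? Yes
Result: 1

1


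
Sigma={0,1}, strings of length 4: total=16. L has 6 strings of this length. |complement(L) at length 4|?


Alphabet: {0,1}
String length: 4
Total strings of length 4 = 2^4 = 16
Strings in L = 6
Complement = total - |L|
= 16 - 6
= 10

10


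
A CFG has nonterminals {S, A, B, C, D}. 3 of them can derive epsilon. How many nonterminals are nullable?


Nonterminals: {S, A, B, C, D}
A nonterminal is nullable if it can derive epsilon
Counting nullable nonterminals: 3
Total nullable = 3

3


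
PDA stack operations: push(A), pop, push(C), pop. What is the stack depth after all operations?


Tracing stack operations:
  push(A) -> stack = [A], depth=1
  pop -> removed A, stack = [], depth=0
  push(C) -> stack = [C], depth=1
  pop -> removed C, stack = [], depth=0
Final depth = 0

0


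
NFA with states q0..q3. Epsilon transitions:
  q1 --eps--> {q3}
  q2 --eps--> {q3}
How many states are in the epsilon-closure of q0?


Starting from q0
Initialize closure = {q0}
q0 has no outgoing epsilon transitions -> nothing to add
Final closure: {q0}
Size = 1

1


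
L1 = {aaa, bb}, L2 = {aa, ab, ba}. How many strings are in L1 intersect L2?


L1 = {aaa, bb}
L2 = {aa, ab, ba}
Checking each string in L1 against L2:
  'aaa': in L2? No
  'bb': in L2? No
Intersection = {}
|L1 ∩ L2| = 0

0


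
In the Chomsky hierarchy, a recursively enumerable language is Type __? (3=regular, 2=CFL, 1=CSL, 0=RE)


Chomsky hierarchy levels:
  Type 3: Regular (DFA/NFA/regex)
  Type 2: Context-free (PDA)
  Type 1: Context-sensitive
  Type 0: Recursively enumerable (TM)
'recursively enumerable' corresponds to Type 0

0


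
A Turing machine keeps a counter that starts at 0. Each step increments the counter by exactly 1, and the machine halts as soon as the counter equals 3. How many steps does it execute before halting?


Counter starts at 0. Counting sequence:
  Step 1: counter = 1
  Step 2: counter = 2
  Step 3: counter = 3
Counter reached 3 -> halt
Total steps = 3

3


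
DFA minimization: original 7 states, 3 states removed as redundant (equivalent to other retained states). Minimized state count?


Original DFA: 7 states
Redundant states removed: 3
Minimized states = original - removed
= 7 - 3
= 4

4


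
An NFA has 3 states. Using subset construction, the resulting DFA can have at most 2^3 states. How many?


NFA has 3 states
Subset construction: each DFA state = subset of NFA states
Maximum subsets = 2^3
2^3 = 8

8


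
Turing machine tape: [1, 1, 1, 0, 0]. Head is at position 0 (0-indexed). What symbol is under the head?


Tape: [1, 1, 1, 0, 0]
Positions: 0 1 2 3 4
Values:    1 1 1 0 0
Head at position 0
tape[0] = 1

1


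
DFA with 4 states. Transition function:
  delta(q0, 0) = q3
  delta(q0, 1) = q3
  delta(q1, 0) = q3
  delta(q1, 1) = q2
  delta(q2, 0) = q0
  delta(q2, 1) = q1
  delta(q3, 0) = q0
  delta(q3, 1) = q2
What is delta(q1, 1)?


Looking up transition function:
delta(q1, 1) in the table
Row: q1, Column: 1
Result: q2

q2


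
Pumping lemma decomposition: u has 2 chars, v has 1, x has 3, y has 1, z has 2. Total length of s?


|s| = |u| + |v| + |x| + |y| + |z|
= 2 + 1 + 3 + 1 + 2
= 3 + 3 + 3
= 6 + 3
= 9

9


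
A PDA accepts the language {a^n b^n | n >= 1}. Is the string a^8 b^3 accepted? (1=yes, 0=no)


Language requires equal numbers of a's and b's
PDA pushes for each 'a', pops for each 'b'
Number of a's = 8
Number of b's = 3
8 != 3 -> Reject

0


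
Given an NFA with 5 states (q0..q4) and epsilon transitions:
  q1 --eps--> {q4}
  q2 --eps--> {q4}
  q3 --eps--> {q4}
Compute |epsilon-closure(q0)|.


Starting from q0
Initialize closure = {q0}
q0 has no outgoing epsilon transitions -> nothing to add
Final closure: {q0}
Size = 1

1


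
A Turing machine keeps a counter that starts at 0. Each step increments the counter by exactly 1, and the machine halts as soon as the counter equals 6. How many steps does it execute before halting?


Counter starts at 0. Counting sequence:
  Step 1: counter = 1
  Step 2: counter = 2
  Step 3: counter = 3
  Step 4: counter = 4
  Step 5: counter = 5
  Step 6: counter = 6
Counter reached 6 -> halt
Total steps = 6

6


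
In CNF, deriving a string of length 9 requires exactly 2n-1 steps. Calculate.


Chomsky Normal Form derivation:
String length n = 9
Each step either:
  - Splits a nonterminal into two (n-1 such steps)
  - Converts a nonterminal to terminal (n such steps)
Total = (n-1) + n = 2n - 1
= 2(9) - 1
= 18 - 1
= 17

17


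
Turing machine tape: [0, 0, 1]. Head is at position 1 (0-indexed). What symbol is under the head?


Tape: [0, 0, 1]
Positions: 0 1 2
Values:    0 0 1
Head at position 1
tape[1] = 0

0


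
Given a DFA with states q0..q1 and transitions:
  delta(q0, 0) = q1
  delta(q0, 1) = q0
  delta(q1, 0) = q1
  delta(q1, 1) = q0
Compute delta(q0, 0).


Looking up transition function:
delta(q0, 0) in the table
Row: q0, Column: 0
Result: q1

q1


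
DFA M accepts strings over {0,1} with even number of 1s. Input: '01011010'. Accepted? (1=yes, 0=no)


DFA has 2 states: q_even (start, accept=yes) and q_odd
Processing string '01011010' character by character:
  Position 0: read '0', 1-count=0 -> q_even (no change)
  Position 1: read '1', 1-count=1 -> q_odd
  Position 2: read '0', 1-count=1 -> q_odd (no change)
  Position 3: read '1', 1-count=2 -> q_even
  Position 4: read '1', 1-count=3 -> q_odd
  Position 5: read '0', 1-count=3 -> q_odd (no change)
  Position 6: read '1', 1-count=4 -> q_even
  Position 7: read '0', 1-count=4 -> q_even (no change)
Final state: q_even, total 1s = 4 (even); the DFA requires an even count -> accept

1


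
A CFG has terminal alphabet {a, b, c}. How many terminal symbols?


Terminal symbols: a, b, c
Counting each: a (#1), b (#2), c (#3)
Total = 3

3


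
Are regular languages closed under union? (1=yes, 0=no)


Regular languages are closed under:
- Union (DFA product construction)
- Intersection (DFA product construction)
- Complement (swap accept/reject states)
- Concatenation (NFA construction)
- Kleene star (NFA construction)
union is in this list
Therefore: closed

1


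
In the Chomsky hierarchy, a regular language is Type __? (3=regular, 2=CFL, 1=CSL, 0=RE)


Chomsky hierarchy levels:
  Type 3: Regular (DFA/NFA/regex)
  Type 2: Context-free (PDA)
  Type 1: Context-sensitive
  Type 0: Recursively enumerable (TM)
'regular' corresponds to Type 3

3


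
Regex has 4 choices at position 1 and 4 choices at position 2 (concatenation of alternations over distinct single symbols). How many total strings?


First group: 4 alternatives
Second group: 4 alternatives
Concatenation: each choice from group 1 pairs with each from group 2
Total = 4 x 4 = 16

16


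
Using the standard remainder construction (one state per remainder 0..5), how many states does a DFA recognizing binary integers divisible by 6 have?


Divisibility by 6 is tracked via the remainder mod 6: 0, 1, ..., 5
The construction assigns one state to each remainder
Number of remainders = 6

6


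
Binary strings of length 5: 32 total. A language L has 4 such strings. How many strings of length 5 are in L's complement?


Alphabet: {0,1}
String length: 5
Total strings of length 5 = 2^5 = 32
Strings in L = 4
Complement = total - |L|
= 32 - 4
= 28

28


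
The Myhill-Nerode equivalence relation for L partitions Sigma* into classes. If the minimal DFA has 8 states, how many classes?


Myhill-Nerode theorem:
Number of equivalence classes = number of states in minimal DFA
Minimal DFA states = 8
Therefore equivalence classes = 8

8


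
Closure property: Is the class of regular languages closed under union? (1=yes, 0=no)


Regular languages are closed under all standard operations:
- Union: Yes (product construction)
- Intersection: Yes (product construction)
- Complement: Yes (swap accept/reject)
- Concatenation: Yes (NFA construction)
Operation: union -> Closed

1


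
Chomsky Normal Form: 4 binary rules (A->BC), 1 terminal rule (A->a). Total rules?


CNF allows two rule forms:
  A -> BC (binary): 4 rules
  A -> a (terminal): 1 rule
Total = 4 + 1 = 5

5


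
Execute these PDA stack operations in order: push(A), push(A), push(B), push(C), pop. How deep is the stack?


Tracing stack operations:
  push(A) -> stack = [A], depth=1
  push(A) -> stack = [A,A], depth=2
  push(B) -> stack = [A,A,B], depth=3
  push(C) -> stack = [A,A,B,C], depth=4
  pop -> removed C, stack = [A,A,B], depth=3
Final depth = 3

3


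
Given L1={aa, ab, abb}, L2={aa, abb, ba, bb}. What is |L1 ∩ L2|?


L1 = {aa, ab, abb}
L2 = {aa, abb, ba, bb}
Checking each string in L1 against L2:
  'aa': in L2? Yes
  'ab': in L2? No
  'abb': in L2? Yes
Intersection = {aa, abb}
|L1 ∩ L2| = 2

2


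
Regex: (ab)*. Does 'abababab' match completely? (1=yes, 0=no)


Pattern: (ab)*
String: 'abababab'
Pattern requires: zero or more repetitions of 'ab'
Pairs: ['ab', 'ab', 'ab', 'ab']
All pairs are 'ab'? Yes
Result: 1

1


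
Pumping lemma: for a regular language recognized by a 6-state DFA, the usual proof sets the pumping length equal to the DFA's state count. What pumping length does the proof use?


Pumping lemma for regular languages (standard proof):
Take p = |Q|, the number of DFA states.
Any string of length >= |Q| passes through |Q|+1 states while reading its first |Q| symbols,
so by pigeonhole some state repeats, giving the loop that can be pumped.
Here |Q| = 6
Therefore the proof uses p = 6

6
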